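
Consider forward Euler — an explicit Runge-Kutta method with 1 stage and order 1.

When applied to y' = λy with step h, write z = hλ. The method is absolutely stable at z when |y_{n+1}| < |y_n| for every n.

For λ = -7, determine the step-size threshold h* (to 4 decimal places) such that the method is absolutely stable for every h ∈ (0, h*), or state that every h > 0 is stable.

Set f=λy, z=hλ:
  order 1, 1-stage ⇒ R(z)=1+z
  (e.g. R(-0.43)=0.57000, |R|=0.57000)

Solve |R(x)|<1 on ℝ⁻.
x=-0.43: |R|=0.5700
|R(-1.87)|=0.8700 |R(-1.5)|=0.5000 |R(-0.93)|=0.0700
Bisect:
  x_lo=-2.6766 |R|=1.6766  x_hi=-0.3577 |R|=0.6423
  mid=-1.51715 |R|=0.51715 →hi
  mid=-2.09686 |R|=1.09686 →lo
  mid=-1.80700 |R|=0.80700 →hi
  mid=-1.95193 |R|=0.95193 →hi
  mid=-2.02440 |R|=1.02440 →lo
  mid=-1.98817 |R|=0.98817 →hi
  mid=-2.00628 |R|=1.00628 →lo
  mid=-1.99722 |R|=0.99722 →hi
  ...
  [-2.00005,-1.99991] ⇒ x*=-2.0000
Interval (-2.0000, 0).

(-2.0000,0); λ=-7 ⇒ h* = 0.2857.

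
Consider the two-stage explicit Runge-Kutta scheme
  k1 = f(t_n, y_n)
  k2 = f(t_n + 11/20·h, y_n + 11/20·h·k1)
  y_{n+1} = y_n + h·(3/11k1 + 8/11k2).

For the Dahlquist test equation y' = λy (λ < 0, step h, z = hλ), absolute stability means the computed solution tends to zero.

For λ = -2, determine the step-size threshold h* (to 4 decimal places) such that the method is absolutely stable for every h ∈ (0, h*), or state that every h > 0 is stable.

Test eqn y'=λy, z=hλ:
  k1=λy_n ⇒ h·k1=z·y_n;  k2=λ(1+11/20z)y_n ⇒ h·k2=z(1+11/20z)y_n
  y_{n+1}/y_n = 1 + 3/11z + 8/11z(1+11/20z) = 1 + z + 2/5z²
  Hence R(z) = 1 + z + 2/5z².

Solve |R(x)|<1 on ℝ⁻.
x=-0.42: |R|=0.6506
R=1: x+2/5x²=0 ⇒ x=−5/2=-2.5000; min R=1−1/(4·2/5)=0.3750>−1
Confirm numerically:
  x=-2.223: |R|=0.75369 <1
  x=-1.721: |R|=0.46374 <1
  x=-1.690: |R|=0.45244 <1
  x=-1.681: |R|=0.44930 <1
  x=-3.073: |R|=1.70433 >1
  x=-2.563: |R|=1.06459 >1
  x=-2.538: |R|=1.03858 >1
Interval (-2.5000, 0).

(-2.5000,0); λ=-2 ⇒ h* = (5/2)/2 = 1.2500.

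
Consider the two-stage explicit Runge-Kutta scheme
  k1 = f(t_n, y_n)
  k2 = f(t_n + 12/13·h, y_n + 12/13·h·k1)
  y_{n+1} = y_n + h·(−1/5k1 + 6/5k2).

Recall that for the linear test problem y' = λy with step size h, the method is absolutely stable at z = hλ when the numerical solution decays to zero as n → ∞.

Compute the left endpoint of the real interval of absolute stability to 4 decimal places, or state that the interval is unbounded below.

left endpoint -0.9028.

Set f=λy, z=hλ:
  k1=λy_n ⇒ h·k1=z·y_n;  k2=λ(1+12/13z)y_n ⇒ h·k2=z(1+12/13z)y_n
  y_{n+1}/y_n = 1 − 1/5z + 6/5z(1+12/13z) = 1 + z + 72/65z²
  R(z) = 1 + z + 72/65z².

Boundary: |R(x)|=1, x<0.
x=-1.67: |R|=2.4192
R=1: x+72/65x²=0 ⇒ x=−65/72=-0.9028; min R=1−1/(4·72/65)=0.7743>−1
Confirm numerically:
  x=-0.827: |R|=0.93058 <1
  x=-0.823: |R|=0.92727 <1
  x=-0.524: |R|=0.78015 <1
  x=-0.399: |R|=0.77735 <1
  x=-1.303: |R|=1.57765 >1
  x=-0.967: |R|=1.06879 >1
Stable set (-0.9028, 0).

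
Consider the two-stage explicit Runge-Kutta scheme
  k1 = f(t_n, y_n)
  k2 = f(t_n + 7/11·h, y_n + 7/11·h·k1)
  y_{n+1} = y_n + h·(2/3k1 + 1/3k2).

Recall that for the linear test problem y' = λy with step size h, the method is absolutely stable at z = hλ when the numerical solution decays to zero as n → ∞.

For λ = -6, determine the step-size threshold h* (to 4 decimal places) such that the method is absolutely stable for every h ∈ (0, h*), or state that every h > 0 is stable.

With y'=λy (z=hλ):
  k1=λy_n ⇒ h·k1=z·y_n;  k2=λ(1+7/11z)y_n ⇒ h·k2=z(1+7/11z)y_n
  y_{n+1}/y_n = 1 + 2/3z + 1/3z(1+7/11z) = 1 + z + 7/33z²
  Hence R(z) = 1 + z + 7/33z².

Need |R(x)|<1, x<0.
x=-0.94: |R|=0.2474
R=1: x+7/33x²=0 ⇒ x=−33/7=-4.7143; min R=1−1/(4·7/33)=-0.1786>−1
Confirm numerically:
  x=-4.436: |R|=0.73814 <1
  x=-4.384: |R|=0.69285 <1
  x=-4.184: |R|=0.52936 <1
  x=-3.423: |R|=0.06241 <1
  x=-4.968: |R|=1.26737 >1
  x=-4.801: |R|=1.08831 >1
Interval (-4.7143, 0).

(-4.7143,0); λ=-6 ⇒ h* = (33/7)/6 = 0.7857.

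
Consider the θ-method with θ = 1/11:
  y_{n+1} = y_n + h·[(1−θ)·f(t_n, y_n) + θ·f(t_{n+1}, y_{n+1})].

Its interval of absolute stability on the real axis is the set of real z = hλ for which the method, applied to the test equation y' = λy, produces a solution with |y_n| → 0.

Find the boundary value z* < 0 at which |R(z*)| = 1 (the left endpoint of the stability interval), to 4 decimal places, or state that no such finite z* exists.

Set f=λy, z=hλ:
  y_{n+1} = y_n + z·[10/11·y_n + 1/11·y_{n+1}] ⇒ (1 − 1/11z)y_{n+1} = (1 + 10/11z)y_n
  R(z) = (1 + 10/11z)/(1 − 1/11z).

Need |R(x)|<1, x<0.
x=-1.64: |R|=0.4272
R=−1: 1+10/11x = −1+1/11x ⇒ -9/11x=2 ⇒ x=2/(-9/11)=-2.4444
Confirm numerically:
  x=-2.086: |R|=0.75348 <1
  x=-2.039: |R|=0.72015 <1
  x=-1.895: |R|=0.61652 <1
  x=-1.523: |R|=0.33778 <1
  x=-2.913: |R|=1.30310 >1
  x=-2.494: |R|=1.03305 >1
Interval (-2.4444, 0).

left endpoint -2.4444.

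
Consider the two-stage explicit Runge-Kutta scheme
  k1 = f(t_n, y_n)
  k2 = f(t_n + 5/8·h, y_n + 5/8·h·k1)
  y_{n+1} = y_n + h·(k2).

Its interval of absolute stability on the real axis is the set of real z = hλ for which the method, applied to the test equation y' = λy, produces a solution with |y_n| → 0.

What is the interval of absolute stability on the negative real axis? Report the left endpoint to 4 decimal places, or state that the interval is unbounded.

z∈(-1.6000,0).

On y'=λy, z=hλ:
  k1=λy_n ⇒ h·k1=z·y_n;  k2=λ(1+5/8z)y_n ⇒ h·k2=z(1+5/8z)y_n
  y_{n+1}/y_n = 1 + z(1+5/8z) = 1 + z + 5/8z²
  so R(z) = 1 + z + 5/8z².

Boundary: |R(x)|=1, x<0.
x=-1.17: |R|=0.6856
R=1: x+5/8x²=0 ⇒ x=−8/5=-1.6000; min R=1−1/(4·5/8)=0.6000>−1
Confirm numerically:
  x=-1.511: |R|=0.91595 <1
  x=-1.063: |R|=0.64323 <1
  x=-0.988: |R|=0.62209 <1
  x=-0.922: |R|=0.60930 <1
  x=-2.061: |R|=1.59383 >1
  x=-1.856: |R|=1.29696 >1
Interval (-1.6000, 0).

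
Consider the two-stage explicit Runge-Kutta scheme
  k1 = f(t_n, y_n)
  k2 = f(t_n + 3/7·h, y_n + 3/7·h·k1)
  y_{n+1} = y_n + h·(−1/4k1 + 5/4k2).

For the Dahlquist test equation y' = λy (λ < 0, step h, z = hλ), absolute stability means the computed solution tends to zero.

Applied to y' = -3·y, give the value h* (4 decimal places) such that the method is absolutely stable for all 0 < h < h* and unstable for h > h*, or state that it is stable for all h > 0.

(-1.8667,0); λ=-3 ⇒ h* = (28/15)/3 = 0.6222.

With y'=λy (z=hλ):
  k1=λy_n ⇒ h·k1=z·y_n;  k2=λ(1+3/7z)y_n ⇒ h·k2=z(1+3/7z)y_n
  y_{n+1}/y_n = 1 − 1/4z + 5/4z(1+3/7z) = 1 + z + 15/28z²
  so R(z) = 1 + z + 15/28z².

Find x<0 with |R(x)|<1.
x=-0.47: |R|=0.6483
R=1: x+15/28x²=0 ⇒ x=−28/15=-1.8667; min R=1−1/(4·15/28)=0.5333>−1
Confirm numerically:
  x=-1.782: |R|=0.91917 <1
  x=-1.635: |R|=0.79708 <1
  x=-0.786: |R|=0.54496 <1
  x=-2.391: |R|=1.67161 >1
  x=-2.208: |R|=1.40375 >1
Interval (-1.8667, 0).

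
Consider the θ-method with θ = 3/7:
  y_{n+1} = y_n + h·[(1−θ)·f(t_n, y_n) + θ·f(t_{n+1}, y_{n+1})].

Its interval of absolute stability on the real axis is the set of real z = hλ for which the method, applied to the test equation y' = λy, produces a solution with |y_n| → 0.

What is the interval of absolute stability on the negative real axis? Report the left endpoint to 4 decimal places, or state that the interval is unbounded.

On y'=λy, z=hλ:
  y_{n+1} = y_n + z·[4/7·y_n + 3/7·y_{n+1}] ⇒ (1 − 3/7z)y_{n+1} = (1 + 4/7z)y_n
  R(z) = (1 + 4/7z)/(1 − 3/7z).

Find x<0 with |R(x)|<1.
x=-1.29: |R|=0.1693
R=−1: 1+4/7x = −1+3/7x ⇒ -1/7x=2 ⇒ x=2/(-1/7)=-14.0000
Confirm numerically:
  x=-12.880: |R|=0.97546 <1
  x=-12.840: |R|=0.97452 <1
  x=-8.631: |R|=0.83677 <1
  x=-7.971: |R|=0.80497 <1
  x=-14.123: |R|=1.00249 >1
  x=-14.110: |R|=1.00223 >1
So |R|<1 on (-14.0000, 0).

z∈(-14.0000,0).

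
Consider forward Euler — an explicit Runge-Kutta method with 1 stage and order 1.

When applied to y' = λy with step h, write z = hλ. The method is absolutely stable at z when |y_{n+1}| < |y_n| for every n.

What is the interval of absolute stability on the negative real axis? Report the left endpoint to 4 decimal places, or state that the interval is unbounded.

z∈(-2.0000,0).

On y'=λy, z=hλ:
  order 1, 1-stage ⇒ R(z)=1+z
  (e.g. R(-0.99)=0.01000, |R|=0.01000)

Solve |R(x)|<1 on ℝ⁻.
x=-0.99: |R|=0.0100
|R(-1.87)|=0.8700 |R(-1.39)|=0.3900 |R(-0.6)|=0.4000
Bisect:
  x_lo=-2.6999 |R|=1.6999  x_hi=-0.1075 |R|=0.8925
  mid=-1.40371 |R|=0.40371 →hi
  mid=-2.05181 |R|=1.05181 →lo
  mid=-1.72776 |R|=0.72776 →hi
  mid=-1.88978 |R|=0.88978 →hi
  mid=-1.97080 |R|=0.97080 →hi
  mid=-2.01130 |R|=1.01130 →lo
  mid=-1.99105 |R|=0.99105 →hi
  mid=-2.00118 |R|=1.00118 →lo
  mid=-1.99611 |R|=0.99611 →hi
  mid=-1.99864 |R|=0.99864 →hi
  ...
  [-2.00007,-1.99991] ⇒ x*=-2.0000
So |R|<1 on (-2.0000, 0).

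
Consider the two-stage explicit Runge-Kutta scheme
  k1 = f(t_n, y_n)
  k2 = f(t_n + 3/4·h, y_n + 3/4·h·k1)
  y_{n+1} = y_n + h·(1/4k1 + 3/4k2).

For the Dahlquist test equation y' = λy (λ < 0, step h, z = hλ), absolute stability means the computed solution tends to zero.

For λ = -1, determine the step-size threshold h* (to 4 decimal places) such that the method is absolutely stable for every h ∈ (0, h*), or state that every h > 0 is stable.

(-1.7778,0); λ=-1 ⇒ h* = (16/9)/1 = 1.7778.

Test eqn y'=λy, z=hλ:
  k1=λy_n ⇒ h·k1=z·y_n;  k2=λ(1+3/4z)y_n ⇒ h·k2=z(1+3/4z)y_n
  y_{n+1}/y_n = 1 + 1/4z + 3/4z(1+3/4z) = 1 + z + 9/16z²
  ⇒ R(z) = 1 + z + 9/16z².

Solve |R(x)|<1 on ℝ⁻.
x=-1.17: |R|=0.6000
R=1: x+9/16x²=0 ⇒ x=−16/9=-1.7778; min R=1−1/(4·9/16)=0.5556>−1
Confirm numerically:
  x=-1.210: |R|=0.61356 <1
  x=-1.159: |R|=0.59660 <1
  x=-0.717: |R|=0.57218 <1
  x=-2.138: |R|=1.43321 >1
  x=-1.854: |R|=1.07949 >1
Stable set (-1.7778, 0).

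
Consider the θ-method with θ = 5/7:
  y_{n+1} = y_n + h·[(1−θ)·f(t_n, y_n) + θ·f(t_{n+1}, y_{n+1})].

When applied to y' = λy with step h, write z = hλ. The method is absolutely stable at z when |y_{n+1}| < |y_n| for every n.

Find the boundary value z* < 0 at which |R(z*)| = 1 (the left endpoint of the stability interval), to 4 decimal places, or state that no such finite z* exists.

unbounded; (−∞, 0).

Test eqn y'=λy, z=hλ:
  y_{n+1} = y_n + z·[2/7·y_n + 5/7·y_{n+1}] ⇒ (1 − 5/7z)y_{n+1} = (1 + 2/7z)y_n
  Hence R(z) = (1 + 2/7z)/(1 − 5/7z).

Find x<0 with |R(x)|<1.
x=-1.58: |R|=0.2577
x=-2: |R|=0.1765
x=-10: |R|=0.2281
x=-100: |R|=0.3807
θ=5/7≥1/2 ⇒ |1+2/7x|<|1−5/7x| ∀x<0 ⇒ unbounded interval.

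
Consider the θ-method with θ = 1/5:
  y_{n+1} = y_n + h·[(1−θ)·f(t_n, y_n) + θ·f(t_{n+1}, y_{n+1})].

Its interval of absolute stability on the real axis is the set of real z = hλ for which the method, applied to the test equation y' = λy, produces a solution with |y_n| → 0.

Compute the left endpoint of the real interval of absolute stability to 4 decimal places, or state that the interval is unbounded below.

left endpoint -3.3333.

On y'=λy, z=hλ:
  y_{n+1} = y_n + z·[4/5·y_n + 1/5·y_{n+1}] ⇒ (1 − 1/5z)y_{n+1} = (1 + 4/5z)y_n
  R(z) = (1 + 4/5z)/(1 − 1/5z).

Solve |R(x)|<1 on ℝ⁻.
x=-1.22: |R|=0.0193
R=−1: 1+4/5x = −1+1/5x ⇒ -3/5x=2 ⇒ x=2/(-3/5)=-3.3333
Confirm numerically:
  x=-3.155: |R|=0.93440 <1
  x=-2.611: |R|=0.71528 <1
  x=-2.594: |R|=0.70793 <1
  x=-2.251: |R|=0.55220 <1
  x=-3.649: |R|=1.10949 >1
  x=-3.496: |R|=1.05744 >1
  x=-3.474: |R|=1.04980 >1
Interval (-3.3333, 0).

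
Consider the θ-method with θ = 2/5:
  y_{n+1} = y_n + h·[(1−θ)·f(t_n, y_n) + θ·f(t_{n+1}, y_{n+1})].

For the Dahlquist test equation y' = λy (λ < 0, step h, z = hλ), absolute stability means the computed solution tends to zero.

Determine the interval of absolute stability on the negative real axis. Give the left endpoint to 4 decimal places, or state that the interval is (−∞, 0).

(-10.0000, 0).

With y'=λy (z=hλ):
  y_{n+1} = y_n + z·[3/5·y_n + 2/5·y_{n+1}] ⇒ (1 − 2/5z)y_{n+1} = (1 + 3/5z)y_n
  ⇒ R(z) = (1 + 3/5z)/(1 − 2/5z).

Need |R(x)|<1, x<0.
x=-0.49: |R|=0.5903
R=−1: 1+3/5x = −1+2/5x ⇒ -1/5x=2 ⇒ x=2/(-1/5)=-10.0000
Confirm numerically:
  x=-8.846: |R|=0.94915 <1
  x=-8.728: |R|=0.94336 <1
  x=-5.228: |R|=0.69125 <1
  x=-10.498: |R|=1.01916 >1
  x=-10.200: |R|=1.00787 >1
  x=-10.045: |R|=1.00179 >1
So |R|<1 on (-10.0000, 0).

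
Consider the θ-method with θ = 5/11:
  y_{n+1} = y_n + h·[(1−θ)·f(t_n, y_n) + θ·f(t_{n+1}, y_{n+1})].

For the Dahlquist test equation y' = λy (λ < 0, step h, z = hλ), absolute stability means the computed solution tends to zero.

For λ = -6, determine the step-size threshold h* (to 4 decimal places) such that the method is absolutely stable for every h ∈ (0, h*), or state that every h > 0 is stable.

Set f=λy, z=hλ:
  y_{n+1} = y_n + z·[6/11·y_n + 5/11·y_{n+1}] ⇒ (1 − 5/11z)y_{n+1} = (1 + 6/11z)y_n
  R(z) = (1 + 6/11z)/(1 − 5/11z).

Find x<0 with |R(x)|<1.
x=-0.69: |R|=0.4747
R=−1: 1+6/11x = −1+5/11x ⇒ -1/11x=2 ⇒ x=2/(-1/11)=-22.0000
Confirm numerically:
  x=-11.850: |R|=0.85552 <1
  x=-10.896: |R|=0.83042 <1
  x=-9.585: |R|=0.78931 <1
  x=-8.872: |R|=0.76286 <1
  x=-22.528: |R|=1.00427 >1
  x=-22.384: |R|=1.00312 >1
Interval (-22.0000, 0).

(-22.0000,0); λ=-6 ⇒ h* = (22)/6 = 3.6667.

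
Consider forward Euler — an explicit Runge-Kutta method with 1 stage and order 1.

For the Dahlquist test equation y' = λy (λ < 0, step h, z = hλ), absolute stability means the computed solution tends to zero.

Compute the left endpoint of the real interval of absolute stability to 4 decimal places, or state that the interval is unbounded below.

Set f=λy, z=hλ:
  order 1, 1-stage ⇒ R(z)=1+z
  (e.g. R(-1.15)=-0.15000, |R|=0.15000)

Boundary: |R(x)|=1, x<0.
x=-1.15: |R|=0.1500
|R(-2.09)|=1.0900 |R(-1.46)|=0.4600 |R(-1.22)|=0.2200
Bisect:
  x_lo=-2.4986 |R|=1.4986  x_hi=-0.0934 |R|=0.9066
  mid=-1.29604 |R|=0.29604 →hi
  mid=-1.89734 |R|=0.89734 →hi
  mid=-2.19799 |R|=1.19799 →lo
  mid=-2.04767 |R|=1.04767 →lo
  mid=-1.97250 |R|=0.97250 →hi
  mid=-2.01009 |R|=1.01009 →lo
  mid=-1.99130 |R|=0.99130 →hi
  mid=-2.00069 |R|=1.00069 →lo
  mid=-1.99599 |R|=0.99599 →hi
  ...
  [-2.00010,-1.99996] ⇒ x*=-2.0000
Interval (-2.0000, 0).

left endpoint -2.0000.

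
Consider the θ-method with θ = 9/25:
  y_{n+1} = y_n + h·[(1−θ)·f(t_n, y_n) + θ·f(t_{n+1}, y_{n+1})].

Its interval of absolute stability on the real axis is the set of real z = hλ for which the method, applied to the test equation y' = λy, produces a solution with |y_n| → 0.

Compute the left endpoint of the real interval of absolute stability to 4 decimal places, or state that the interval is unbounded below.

Set f=λy, z=hλ:
  y_{n+1} = y_n + z·[16/25·y_n + 9/25·y_{n+1}] ⇒ (1 − 9/25z)y_{n+1} = (1 + 16/25z)y_n
  so R(z) = (1 + 16/25z)/(1 − 9/25z).

Find x<0 with |R(x)|<1.
x=-0.38: |R|=0.6657
R=−1: 1+16/25x = −1+9/25x ⇒ -7/25x=2 ⇒ x=2/(-7/25)=-7.1429
Confirm numerically:
  x=-6.791: |R|=0.97140 <1
  x=-4.515: |R|=0.71974 <1
  x=-3.880: |R|=0.61883 <1
  x=-7.476: |R|=1.02527 >1
  x=-7.430: |R|=1.02188 >1
  x=-7.177: |R|=1.00267 >1
Interval (-7.1429, 0).

z* = -7.1429.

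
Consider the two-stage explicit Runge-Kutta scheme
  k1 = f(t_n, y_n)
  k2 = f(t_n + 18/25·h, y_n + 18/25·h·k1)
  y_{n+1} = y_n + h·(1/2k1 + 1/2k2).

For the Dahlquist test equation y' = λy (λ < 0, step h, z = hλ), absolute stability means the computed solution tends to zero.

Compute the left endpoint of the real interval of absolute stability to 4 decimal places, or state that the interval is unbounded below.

On y'=λy, z=hλ:
  k1=λy_n ⇒ h·k1=z·y_n;  k2=λ(1+18/25z)y_n ⇒ h·k2=z(1+18/25z)y_n
  y_{n+1}/y_n = 1 + 1/2z + 1/2z(1+18/25z) = 1 + z + 9/25z²
  so R(z) = 1 + z + 9/25z².

Boundary: |R(x)|=1, x<0.
x=-1.73: |R|=0.3474
R=1: x+9/25x²=0 ⇒ x=−25/9=-2.7778; min R=1−1/(4·9/25)=0.3056>−1
Confirm numerically:
  x=-2.556: |R|=0.79593 <1
  x=-1.876: |R|=0.39098 <1
  x=-1.314: |R|=0.30757 <1
  x=-3.247: |R|=1.54848 >1
  x=-2.798: |R|=1.02037 >1
Interval (-2.7778, 0).

z* = -2.7778.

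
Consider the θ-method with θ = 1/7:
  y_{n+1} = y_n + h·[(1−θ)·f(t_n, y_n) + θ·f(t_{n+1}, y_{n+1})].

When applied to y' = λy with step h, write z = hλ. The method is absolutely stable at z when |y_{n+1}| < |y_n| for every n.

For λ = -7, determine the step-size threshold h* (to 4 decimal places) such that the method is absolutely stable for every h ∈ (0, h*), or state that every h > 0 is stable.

With y'=λy (z=hλ):
  y_{n+1} = y_n + z·[6/7·y_n + 1/7·y_{n+1}] ⇒ (1 − 1/7z)y_{n+1} = (1 + 6/7z)y_n
  so R(z) = (1 + 6/7z)/(1 − 1/7z).

Boundary: |R(x)|=1, x<0.
x=-1.1: |R|=0.0494
R=−1: 1+6/7x = −1+1/7x ⇒ -5/7x=2 ⇒ x=2/(-5/7)=-2.8000
Confirm numerically:
  x=-2.690: |R|=0.94324 <1
  x=-1.809: |R|=0.43751 <1
  x=-1.288: |R|=0.08784 <1
  x=-1.152: |R|=0.01079 <1
  x=-3.374: |R|=1.27665 >1
  x=-3.359: |R|=1.26981 >1
So |R|<1 on (-2.8000, 0).

(-2.8000,0); λ=-7 ⇒ h* = (14/5)/7 = 0.4000.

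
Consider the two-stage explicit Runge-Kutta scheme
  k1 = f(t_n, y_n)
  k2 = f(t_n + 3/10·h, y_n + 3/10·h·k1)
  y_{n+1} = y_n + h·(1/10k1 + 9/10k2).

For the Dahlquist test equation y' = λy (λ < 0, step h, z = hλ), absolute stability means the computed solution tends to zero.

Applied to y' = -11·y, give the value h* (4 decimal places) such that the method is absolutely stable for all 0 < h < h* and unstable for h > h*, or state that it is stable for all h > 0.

Set f=λy, z=hλ:
  k1=λy_n ⇒ h·k1=z·y_n;  k2=λ(1+3/10z)y_n ⇒ h·k2=z(1+3/10z)y_n
  y_{n+1}/y_n = 1 + 1/10z + 9/10z(1+3/10z) = 1 + z + 27/100z²
  ⇒ R(z) = 1 + z + 27/100z².

Need |R(x)|<1, x<0.
x=-1.29: |R|=0.1593
R=1: x+27/100x²=0 ⇒ x=−100/27=-3.7037; min R=1−1/(4·27/100)=0.0741>−1
Confirm numerically:
  x=-2.961: |R|=0.40623 <1
  x=-2.259: |R|=0.11883 <1
  x=-2.229: |R|=0.11248 <1
  x=-4.234: |R|=1.60622 >1
  x=-4.201: |R|=1.56407 >1
  x=-4.076: |R|=1.40972 >1
So |R|<1 on (-3.7037, 0).

(-3.7037,0); λ=-11 ⇒ h* = (100/27)/11 = 0.3367.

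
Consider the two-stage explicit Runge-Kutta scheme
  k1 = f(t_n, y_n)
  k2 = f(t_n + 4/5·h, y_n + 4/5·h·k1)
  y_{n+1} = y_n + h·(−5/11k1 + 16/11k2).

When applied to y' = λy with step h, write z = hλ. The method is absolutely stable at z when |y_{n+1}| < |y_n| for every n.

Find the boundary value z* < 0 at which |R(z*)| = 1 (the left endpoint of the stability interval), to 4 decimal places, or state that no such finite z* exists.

Test eqn y'=λy, z=hλ:
  k1=λy_n ⇒ h·k1=z·y_n;  k2=λ(1+4/5z)y_n ⇒ h·k2=z(1+4/5z)y_n
  y_{n+1}/y_n = 1 − 5/11z + 16/11z(1+4/5z) = 1 + z + 64/55z²
  R(z) = 1 + z + 64/55z².

Find x<0 with |R(x)|<1.
x=-0.78: |R|=0.9280
R=1: x+64/55x²=0 ⇒ x=−55/64=-0.8594; min R=1−1/(4·64/55)=0.7852>−1
Confirm numerically:
  x=-0.764: |R|=0.91521 <1
  x=-0.713: |R|=0.87856 <1
  x=-0.609: |R|=0.82257 <1
  x=-0.410: |R|=0.78561 <1
  x=-1.064: |R|=1.25335 >1
  x=-0.931: |R|=1.07759 >1
Stable set (-0.8594, 0).

z* = -0.8594.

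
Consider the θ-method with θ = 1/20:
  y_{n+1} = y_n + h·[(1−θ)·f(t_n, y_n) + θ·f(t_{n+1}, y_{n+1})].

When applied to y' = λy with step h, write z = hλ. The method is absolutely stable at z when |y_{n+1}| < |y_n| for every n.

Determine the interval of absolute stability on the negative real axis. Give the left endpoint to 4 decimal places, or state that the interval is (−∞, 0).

z∈(-2.2222,0).

Set f=λy, z=hλ:
  y_{n+1} = y_n + z·[19/20·y_n + 1/20·y_{n+1}] ⇒ (1 − 1/20z)y_{n+1} = (1 + 19/20z)y_n
  ⇒ R(z) = (1 + 19/20z)/(1 − 1/20z).

Need |R(x)|<1, x<0.
x=-1.57: |R|=0.4557
R=−1: 1+19/20x = −1+1/20x ⇒ -9/10x=2 ⇒ x=2/(-9/10)=-2.2222
Confirm numerically:
  x=-2.078: |R|=0.88242 <1
  x=-2.004: |R|=0.82149 <1
  x=-1.224: |R|=0.15341 <1
  x=-2.636: |R|=1.32903 >1
  x=-2.417: |R|=1.15640 >1
Interval (-2.2222, 0).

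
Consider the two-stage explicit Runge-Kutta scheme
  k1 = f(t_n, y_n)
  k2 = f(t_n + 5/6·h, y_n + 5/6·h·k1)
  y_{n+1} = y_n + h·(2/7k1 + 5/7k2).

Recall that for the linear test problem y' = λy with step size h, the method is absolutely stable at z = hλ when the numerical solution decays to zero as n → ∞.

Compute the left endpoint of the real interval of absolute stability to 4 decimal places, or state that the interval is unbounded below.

Test eqn y'=λy, z=hλ:
  k1=λy_n ⇒ h·k1=z·y_n;  k2=λ(1+5/6z)y_n ⇒ h·k2=z(1+5/6z)y_n
  y_{n+1}/y_n = 1 + 2/7z + 5/7z(1+5/6z) = 1 + z + 25/42z²
  R(z) = 1 + z + 25/42z².

Need |R(x)|<1, x<0.
x=-1.67: |R|=0.9901
R=1: x+25/42x²=0 ⇒ x=−42/25=-1.6800; min R=1−1/(4·25/42)=0.5800>−1
Confirm numerically:
  x=-1.154: |R|=0.63869 <1
  x=-0.860: |R|=0.58024 <1
  x=-0.847: |R|=0.58003 <1
  x=-2.218: |R|=1.71029 >1
  x=-2.111: |R|=1.54157 >1
  x=-1.724: |R|=1.04515 >1
So |R|<1 on (-1.6800, 0).

z* = -1.6800.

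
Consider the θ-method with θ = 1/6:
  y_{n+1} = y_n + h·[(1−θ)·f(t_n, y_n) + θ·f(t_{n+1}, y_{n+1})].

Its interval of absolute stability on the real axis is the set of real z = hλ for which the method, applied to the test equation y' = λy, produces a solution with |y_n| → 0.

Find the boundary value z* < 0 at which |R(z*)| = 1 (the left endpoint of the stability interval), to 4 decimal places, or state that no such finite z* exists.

z* = -3.0000.

Set f=λy, z=hλ:
  y_{n+1} = y_n + z·[5/6·y_n + 1/6·y_{n+1}] ⇒ (1 − 1/6z)y_{n+1} = (1 + 5/6z)y_n
  Hence R(z) = (1 + 5/6z)/(1 − 1/6z).

Need |R(x)|<1, x<0.
x=-0.76: |R|=0.3254
R=−1: 1+5/6x = −1+1/6x ⇒ -2/3x=2 ⇒ x=2/(-2/3)=-3.0000
Confirm numerically:
  x=-2.926: |R|=0.96684 <1
  x=-1.735: |R|=0.34583 <1
  x=-1.454: |R|=0.17038 <1
  x=-1.337: |R|=0.09336 <1
  x=-3.502: |R|=1.21132 >1
  x=-3.112: |R|=1.04917 >1
  x=-3.111: |R|=1.04873 >1
Interval (-3.0000, 0).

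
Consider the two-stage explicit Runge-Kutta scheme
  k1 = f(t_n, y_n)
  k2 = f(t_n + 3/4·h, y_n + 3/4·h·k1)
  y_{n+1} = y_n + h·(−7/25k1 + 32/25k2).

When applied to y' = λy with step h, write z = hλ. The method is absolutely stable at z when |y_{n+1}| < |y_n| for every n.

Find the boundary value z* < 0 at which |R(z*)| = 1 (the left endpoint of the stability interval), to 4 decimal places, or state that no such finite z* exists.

z* = -1.0417.

Set f=λy, z=hλ:
  k1=λy_n ⇒ h·k1=z·y_n;  k2=λ(1+3/4z)y_n ⇒ h·k2=z(1+3/4z)y_n
  y_{n+1}/y_n = 1 − 7/25z + 32/25z(1+3/4z) = 1 + z + 24/25z²
  ⇒ R(z) = 1 + z + 24/25z².

Need |R(x)|<1, x<0.
x=-1.02: |R|=0.9788
R=1: x+24/25x²=0 ⇒ x=−25/24=-1.0417; min R=1−1/(4·24/25)=0.7396>−1
Confirm numerically:
  x=-1.020: |R|=0.97878 <1
  x=-0.592: |R|=0.74445 <1
  x=-0.471: |R|=0.74197 <1
  x=-1.386: |R|=1.45816 >1
  x=-1.148: |R|=1.11719 >1
  x=-1.082: |R|=1.04190 >1
So |R|<1 on (-1.0417, 0).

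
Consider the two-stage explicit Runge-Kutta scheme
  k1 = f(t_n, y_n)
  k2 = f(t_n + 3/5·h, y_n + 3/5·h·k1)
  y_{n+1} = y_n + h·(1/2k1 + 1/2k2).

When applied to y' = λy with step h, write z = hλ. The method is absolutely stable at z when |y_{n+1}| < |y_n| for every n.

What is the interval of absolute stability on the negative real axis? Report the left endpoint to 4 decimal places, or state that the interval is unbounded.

(-3.3333, 0).

Test eqn y'=λy, z=hλ:
  k1=λy_n ⇒ h·k1=z·y_n;  k2=λ(1+3/5z)y_n ⇒ h·k2=z(1+3/5z)y_n
  y_{n+1}/y_n = 1 + 1/2z + 1/2z(1+3/5z) = 1 + z + 3/10z²
  ⇒ R(z) = 1 + z + 3/10z².

Find x<0 with |R(x)|<1.
x=-1.53: |R|=0.1723
R=1: x+3/10x²=0 ⇒ x=−10/3=-3.3333; min R=1−1/(4·3/10)=0.1667>−1
Confirm numerically:
  x=-3.279: |R|=0.94655 <1
  x=-2.291: |R|=0.28360 <1
  x=-1.413: |R|=0.18597 <1
  x=-1.403: |R|=0.18752 <1
  x=-3.800: |R|=1.53200 >1
  x=-3.569: |R|=1.25233 >1
Interval (-3.3333, 0).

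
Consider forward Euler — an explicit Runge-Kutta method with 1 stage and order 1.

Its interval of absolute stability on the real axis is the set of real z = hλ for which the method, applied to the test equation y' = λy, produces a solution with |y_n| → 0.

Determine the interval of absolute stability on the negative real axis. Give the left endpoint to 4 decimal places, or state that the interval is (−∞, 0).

(-2.0000, 0).

Set f=λy, z=hλ:
  order 1, 1-stage ⇒ R(z)=1+z
  (e.g. R(-0.42)=0.58000, |R|=0.58000)

Boundary: |R(x)|=1, x<0.
x=-0.42: |R|=0.5800
|R(-2.03)|=1.0300 |R(-1.5)|=0.5000 |R(-0.78)|=0.2200
Bisect:
  x_lo=-2.4576 |R|=1.4576  x_hi=-0.3095 |R|=0.6905
  mid=-1.38351 |R|=0.38351 →hi
  mid=-1.92054 |R|=0.92054 →hi
  mid=-2.18905 |R|=1.18905 →lo
  mid=-2.05480 |R|=1.05480 →lo
  mid=-1.98767 |R|=0.98767 →hi
  mid=-2.02123 |R|=1.02123 →lo
  mid=-2.00445 |R|=1.00445 →lo
  ...
  [-2.00012,-1.99999] ⇒ x*=-2.0000
So |R|<1 on (-2.0000, 0).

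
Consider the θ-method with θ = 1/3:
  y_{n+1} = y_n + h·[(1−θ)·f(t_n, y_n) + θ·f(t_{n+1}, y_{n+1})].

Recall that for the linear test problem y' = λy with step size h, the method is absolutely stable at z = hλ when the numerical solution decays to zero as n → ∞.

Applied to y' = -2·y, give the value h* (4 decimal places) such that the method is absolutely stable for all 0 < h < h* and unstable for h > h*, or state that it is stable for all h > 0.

(-6.0000,0); λ=-2 ⇒ h* = (6)/2 = 3.0000.

Test eqn y'=λy, z=hλ:
  y_{n+1} = y_n + z·[2/3·y_n + 1/3·y_{n+1}] ⇒ (1 − 1/3z)y_{n+1} = (1 + 2/3z)y_n
  ⇒ R(z) = (1 + 2/3z)/(1 − 1/3z).

Solve |R(x)|<1 on ℝ⁻.
x=-1.26: |R|=0.1127
R=−1: 1+2/3x = −1+1/3x ⇒ -1/3x=2 ⇒ x=2/(-1/3)=-6.0000
Confirm numerically:
  x=-5.194: |R|=0.90164 <1
  x=-5.172: |R|=0.89868 <1
  x=-3.423: |R|=0.59879 <1
  x=-6.219: |R|=1.02376 >1
  x=-6.190: |R|=1.02067 >1
  x=-6.052: |R|=1.00574 >1
So |R|<1 on (-6.0000, 0).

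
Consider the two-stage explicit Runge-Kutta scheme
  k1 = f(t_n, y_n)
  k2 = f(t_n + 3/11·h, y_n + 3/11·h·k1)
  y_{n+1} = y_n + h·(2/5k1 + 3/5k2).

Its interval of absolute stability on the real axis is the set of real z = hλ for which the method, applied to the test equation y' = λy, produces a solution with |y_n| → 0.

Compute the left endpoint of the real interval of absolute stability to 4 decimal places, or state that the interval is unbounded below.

On y'=λy, z=hλ:
  k1=λy_n ⇒ h·k1=z·y_n;  k2=λ(1+3/11z)y_n ⇒ h·k2=z(1+3/11z)y_n
  y_{n+1}/y_n = 1 + 2/5z + 3/5z(1+3/11z) = 1 + z + 9/55z²
  so R(z) = 1 + z + 9/55z².

Need |R(x)|<1, x<0.
x=-0.6: |R|=0.4589
R=1: x+9/55x²=0 ⇒ x=−55/9=-6.1111; min R=1−1/(4·9/55)=-0.5278>−1
Confirm numerically:
  x=-5.329: |R|=0.31798 <1
  x=-4.143: |R|=0.33427 <1
  x=-3.953: |R|=0.39598 <1
  x=-2.764: |R|=0.51387 <1
  x=-6.542: |R|=1.46127 >1
  x=-6.207: |R|=1.09739 >1
Stable set (-6.1111, 0).

left endpoint -6.1111.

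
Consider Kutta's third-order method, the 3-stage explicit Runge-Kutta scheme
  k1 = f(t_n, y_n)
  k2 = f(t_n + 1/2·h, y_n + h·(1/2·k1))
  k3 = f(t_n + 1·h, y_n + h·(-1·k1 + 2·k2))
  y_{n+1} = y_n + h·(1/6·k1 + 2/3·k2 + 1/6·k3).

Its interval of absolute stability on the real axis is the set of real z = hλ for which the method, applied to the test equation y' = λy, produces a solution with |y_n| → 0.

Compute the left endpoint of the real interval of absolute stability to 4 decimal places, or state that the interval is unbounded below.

z* = -2.5127.

With y'=λy (z=hλ):
  order 3, 3-stage ⇒ R(z)=1+z+z^2/2+z^3/6
  (e.g. R(-0.9)=0.38350, |R|=0.38350)

Need |R(x)|<1, x<0.
x=-0.9: |R|=0.3835
|R(-2.83)|=1.6031 |R(-2.66)|=1.2590 |R(-2.31)|=0.6963
Bisect:
  x_lo=-2.9189 |R|=1.8038  x_hi=-0.0684 |R|=0.9339
  mid=-1.49365 |R|=0.06646 →hi
  mid=-2.20629 |R|=0.56236 →hi
  mid=-2.56261 |R|=1.08388 →lo
  mid=-2.38445 |R|=0.80115 →hi
  mid=-2.47353 |R|=0.93667 →hi
  mid=-2.51807 |R|=1.00877 →lo
  mid=-2.49580 |R|=0.97235 →hi
  mid=-2.50693 |R|=0.99047 →hi
  mid=-2.51250 |R|=0.99959 →hi
  mid=-2.51528 |R|=1.00418 →lo
  ...
  [-2.51285,-2.51267] ⇒ x*=-2.5127
Interval (-2.5127, 0).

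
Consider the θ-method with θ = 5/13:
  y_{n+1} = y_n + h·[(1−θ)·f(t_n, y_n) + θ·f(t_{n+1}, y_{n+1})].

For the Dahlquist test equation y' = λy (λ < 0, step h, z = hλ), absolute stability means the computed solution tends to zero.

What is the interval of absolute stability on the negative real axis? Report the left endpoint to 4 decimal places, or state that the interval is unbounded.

(-8.6667, 0).

Set f=λy, z=hλ:
  y_{n+1} = y_n + z·[8/13·y_n + 5/13·y_{n+1}] ⇒ (1 − 5/13z)y_{n+1} = (1 + 8/13z)y_n
  R(z) = (1 + 8/13z)/(1 − 5/13z).

Solve |R(x)|<1 on ℝ⁻.
x=-0.97: |R|=0.2936
R=−1: 1+8/13x = −1+5/13x ⇒ -3/13x=2 ⇒ x=2/(-3/13)=-8.6667
Confirm numerically:
  x=-8.606: |R|=0.99675 <1
  x=-6.961: |R|=0.89296 <1
  x=-5.014: |R|=0.71216 <1
  x=-9.263: |R|=1.03016 >1
  x=-9.180: |R|=1.02615 >1
  x=-9.149: |R|=1.02463 >1
Interval (-8.6667, 0).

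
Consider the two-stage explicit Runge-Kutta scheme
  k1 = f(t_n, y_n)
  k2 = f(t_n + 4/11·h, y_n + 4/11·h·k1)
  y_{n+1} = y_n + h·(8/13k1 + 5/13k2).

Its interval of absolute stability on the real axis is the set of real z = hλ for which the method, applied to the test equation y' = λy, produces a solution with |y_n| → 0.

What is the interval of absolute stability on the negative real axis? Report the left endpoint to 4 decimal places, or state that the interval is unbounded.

With y'=λy (z=hλ):
  k1=λy_n ⇒ h·k1=z·y_n;  k2=λ(1+4/11z)y_n ⇒ h·k2=z(1+4/11z)y_n
  y_{n+1}/y_n = 1 + 8/13z + 5/13z(1+4/11z) = 1 + z + 20/143z²
  Hence R(z) = 1 + z + 20/143z².

Need |R(x)|<1, x<0.
x=-0.3: |R|=0.7126
R=1: x+20/143x²=0 ⇒ x=−143/20=-7.1500; min R=1−1/(4·20/143)=-0.7875>−1
Confirm numerically:
  x=-6.861: |R|=0.72268 <1
  x=-3.747: |R|=0.78336 <1
  x=-3.510: |R|=0.78691 <1
  x=-2.886: |R|=0.72111 <1
  x=-7.610: |R|=1.48959 >1
  x=-7.571: |R|=1.44579 >1
  x=-7.369: |R|=1.22571 >1
Interval (-7.1500, 0).

z∈(-7.1500,0).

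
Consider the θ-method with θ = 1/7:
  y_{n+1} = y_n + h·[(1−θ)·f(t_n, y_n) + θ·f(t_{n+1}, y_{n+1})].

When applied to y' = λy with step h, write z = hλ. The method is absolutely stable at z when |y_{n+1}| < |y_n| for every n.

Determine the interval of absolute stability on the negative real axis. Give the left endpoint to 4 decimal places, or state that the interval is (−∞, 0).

Test eqn y'=λy, z=hλ:
  y_{n+1} = y_n + z·[6/7·y_n + 1/7·y_{n+1}] ⇒ (1 − 1/7z)y_{n+1} = (1 + 6/7z)y_n
  R(z) = (1 + 6/7z)/(1 − 1/7z).

Need |R(x)|<1, x<0.
x=-0.64: |R|=0.4136
R=−1: 1+6/7x = −1+1/7x ⇒ -5/7x=2 ⇒ x=2/(-5/7)=-2.8000
Confirm numerically:
  x=-2.603: |R|=0.89743 <1
  x=-1.962: |R|=0.53247 <1
  x=-1.297: |R|=0.09425 <1
  x=-3.398: |R|=1.28756 >1
  x=-3.347: |R|=1.26433 >1
Interval (-2.8000, 0).

z∈(-2.8000,0).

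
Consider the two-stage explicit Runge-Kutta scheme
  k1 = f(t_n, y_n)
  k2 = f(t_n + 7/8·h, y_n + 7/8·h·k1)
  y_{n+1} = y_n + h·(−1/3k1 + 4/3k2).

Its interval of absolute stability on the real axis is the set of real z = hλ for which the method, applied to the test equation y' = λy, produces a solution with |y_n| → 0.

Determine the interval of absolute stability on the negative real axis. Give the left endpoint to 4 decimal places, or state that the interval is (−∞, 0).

(-0.8571, 0).

Set f=λy, z=hλ:
  k1=λy_n ⇒ h·k1=z·y_n;  k2=λ(1+7/8z)y_n ⇒ h·k2=z(1+7/8z)y_n
  y_{n+1}/y_n = 1 − 1/3z + 4/3z(1+7/8z) = 1 + z + 7/6z²
  Hence R(z) = 1 + z + 7/6z².

Find x<0 with |R(x)|<1.
x=-1.59: |R|=2.3595
R=1: x+7/6x²=0 ⇒ x=−6/7=-0.8571; min R=1−1/(4·7/6)=0.7857>−1
Confirm numerically:
  x=-0.828: |R|=0.97185 <1
  x=-0.586: |R|=0.81463 <1
  x=-0.407: |R|=0.78626 <1
  x=-0.352: |R|=0.79255 <1
  x=-1.159: |R|=1.40816 >1
  x=-1.121: |R|=1.34508 >1
  x=-0.944: |R|=1.09566 >1
Stable set (-0.8571, 0).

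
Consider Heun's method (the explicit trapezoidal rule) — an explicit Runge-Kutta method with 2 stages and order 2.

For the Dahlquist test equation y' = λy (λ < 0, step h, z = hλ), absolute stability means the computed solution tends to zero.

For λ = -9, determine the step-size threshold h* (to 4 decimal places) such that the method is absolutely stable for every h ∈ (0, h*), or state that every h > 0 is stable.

Test eqn y'=λy, z=hλ:
  order 2, 2-stage ⇒ R(z)=1+z+z^2/2
  (e.g. R(-0.78)=0.52420, |R|=0.52420)

Find x<0 with |R(x)|<1.
x=-0.78: |R|=0.5242
|R(-2.14)|=1.1498 |R(-1.9)|=0.9050 |R(-1.19)|=0.5181
Bisect:
  x_lo=-2.5222 |R|=1.6585  x_hi=-0.2772 |R|=0.7612
  mid=-1.39967 |R|=0.57987 →hi
  mid=-1.96092 |R|=0.96168 →hi
  mid=-2.24154 |R|=1.27071 →lo
  mid=-2.10123 |R|=1.10635 →lo
  mid=-2.03107 |R|=1.03156 →lo
  mid=-1.99599 |R|=0.99600 →hi
  mid=-2.01353 |R|=1.01363 →lo
  ...
  [-2.00011,-1.99997] ⇒ x*=-2.0000
So |R|<1 on (-2.0000, 0).

(-2.0000,0); λ=-9 ⇒ h* = 0.2222.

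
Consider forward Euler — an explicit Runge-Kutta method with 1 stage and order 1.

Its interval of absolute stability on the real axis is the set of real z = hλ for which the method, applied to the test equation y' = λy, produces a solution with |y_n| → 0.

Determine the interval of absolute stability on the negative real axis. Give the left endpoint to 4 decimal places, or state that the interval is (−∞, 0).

With y'=λy (z=hλ):
  order 1, 1-stage ⇒ R(z)=1+z
  (e.g. R(-1.7)=-0.70000, |R|=0.70000)

Solve |R(x)|<1 on ℝ⁻.
x=-1.7: |R|=0.7000
|R(-2.27)|=1.2700 |R(-2.1)|=1.1000 |R(-0.93)|=0.0700
Bisect:
  x_lo=-2.8966 |R|=1.8966  x_hi=-0.2324 |R|=0.7676
  mid=-1.56450 |R|=0.56450 →hi
  mid=-2.23057 |R|=1.23057 →lo
  mid=-1.89754 |R|=0.89754 →hi
  mid=-2.06405 |R|=1.06405 →lo
  mid=-1.98080 |R|=0.98080 →hi
  mid=-2.02243 |R|=1.02243 →lo
  mid=-2.00161 |R|=1.00161 →lo
  ...
  [-2.00015,-1.99998] ⇒ x*=-2.0000
So |R|<1 on (-2.0000, 0).

z∈(-2.0000,0).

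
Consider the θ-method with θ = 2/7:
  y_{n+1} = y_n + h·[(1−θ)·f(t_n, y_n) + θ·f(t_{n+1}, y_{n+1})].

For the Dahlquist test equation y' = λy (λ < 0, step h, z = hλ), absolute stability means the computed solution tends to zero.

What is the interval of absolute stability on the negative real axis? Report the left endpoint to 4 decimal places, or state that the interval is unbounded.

Set f=λy, z=hλ:
  y_{n+1} = y_n + z·[5/7·y_n + 2/7·y_{n+1}] ⇒ (1 − 2/7z)y_{n+1} = (1 + 5/7z)y_n
  so R(z) = (1 + 5/7z)/(1 − 2/7z).

Find x<0 with |R(x)|<1.
x=-1.17: |R|=0.1231
R=−1: 1+5/7x = −1+2/7x ⇒ -3/7x=2 ⇒ x=2/(-3/7)=-4.6667
Confirm numerically:
  x=-2.592: |R|=0.48917 <1
  x=-2.509: |R|=0.46139 <1
  x=-2.108: |R|=0.31562 <1
  x=-5.213: |R|=1.09405 >1
  x=-5.194: |R|=1.09098 >1
  x=-4.996: |R|=1.05815 >1
Stable set (-4.6667, 0).

(-4.6667, 0).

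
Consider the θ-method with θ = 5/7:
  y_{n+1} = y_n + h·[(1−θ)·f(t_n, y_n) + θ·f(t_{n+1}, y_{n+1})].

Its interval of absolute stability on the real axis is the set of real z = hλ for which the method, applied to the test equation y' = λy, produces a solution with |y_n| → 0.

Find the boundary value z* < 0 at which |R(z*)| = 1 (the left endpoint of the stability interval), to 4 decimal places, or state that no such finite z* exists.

With y'=λy (z=hλ):
  y_{n+1} = y_n + z·[2/7·y_n + 5/7·y_{n+1}] ⇒ (1 − 5/7z)y_{n+1} = (1 + 2/7z)y_n
  Hence R(z) = (1 + 2/7z)/(1 − 5/7z).

Find x<0 with |R(x)|<1.
x=-1.71: |R|=0.2302
x=-2: |R|=0.1765
x=-10: |R|=0.2281
x=-100: |R|=0.3807
θ=5/7≥1/2 ⇒ |1+2/7x|<|1−5/7x| ∀x<0 ⇒ unbounded interval.

interval (−∞, 0).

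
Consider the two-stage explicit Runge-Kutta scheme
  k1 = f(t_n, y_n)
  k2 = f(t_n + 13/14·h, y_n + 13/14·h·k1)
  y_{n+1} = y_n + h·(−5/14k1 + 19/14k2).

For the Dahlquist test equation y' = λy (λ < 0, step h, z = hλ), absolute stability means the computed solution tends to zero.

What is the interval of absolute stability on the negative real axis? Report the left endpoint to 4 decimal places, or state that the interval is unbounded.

On y'=λy, z=hλ:
  k1=λy_n ⇒ h·k1=z·y_n;  k2=λ(1+13/14z)y_n ⇒ h·k2=z(1+13/14z)y_n
  y_{n+1}/y_n = 1 − 5/14z + 19/14z(1+13/14z) = 1 + z + 247/196z²
  R(z) = 1 + z + 247/196z².

Boundary: |R(x)|=1, x<0.
x=-1.54: |R|=2.4487
R=1: x+247/196x²=0 ⇒ x=−196/247=-0.7935; min R=1−1/(4·247/196)=0.8016>−1
Confirm numerically:
  x=-0.660: |R|=0.88894 <1
  x=-0.583: |R|=0.84533 <1
  x=-0.496: |R|=0.81403 <1
  x=-0.480: |R|=0.81035 <1
  x=-1.067: |R|=1.36773 >1
  x=-0.993: |R|=1.24962 >1
Stable set (-0.7935, 0).

(-0.7935, 0).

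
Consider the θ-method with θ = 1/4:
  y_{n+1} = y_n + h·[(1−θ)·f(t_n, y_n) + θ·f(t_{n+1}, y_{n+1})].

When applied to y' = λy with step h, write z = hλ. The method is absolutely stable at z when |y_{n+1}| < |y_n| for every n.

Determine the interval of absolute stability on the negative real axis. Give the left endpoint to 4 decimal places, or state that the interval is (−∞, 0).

On y'=λy, z=hλ:
  y_{n+1} = y_n + z·[3/4·y_n + 1/4·y_{n+1}] ⇒ (1 − 1/4z)y_{n+1} = (1 + 3/4z)y_n
  ⇒ R(z) = (1 + 3/4z)/(1 − 1/4z).

Find x<0 with |R(x)|<1.
x=-0.48: |R|=0.5714
R=−1: 1+3/4x = −1+1/4x ⇒ -1/2x=2 ⇒ x=2/(-1/2)=-4.0000
Confirm numerically:
  x=-3.078: |R|=0.73947 <1
  x=-2.886: |R|=0.67644 <1
  x=-2.347: |R|=0.47912 <1
  x=-4.461: |R|=1.10897 >1
  x=-4.109: |R|=1.02688 >1
So |R|<1 on (-4.0000, 0).

z∈(-4.0000,0).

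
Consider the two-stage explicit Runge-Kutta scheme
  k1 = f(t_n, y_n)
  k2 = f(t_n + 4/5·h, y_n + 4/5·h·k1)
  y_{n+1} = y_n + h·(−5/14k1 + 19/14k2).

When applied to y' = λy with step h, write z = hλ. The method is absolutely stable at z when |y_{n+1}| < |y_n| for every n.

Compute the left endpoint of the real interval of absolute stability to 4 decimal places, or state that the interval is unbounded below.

Set f=λy, z=hλ:
  k1=λy_n ⇒ h·k1=z·y_n;  k2=λ(1+4/5z)y_n ⇒ h·k2=z(1+4/5z)y_n
  y_{n+1}/y_n = 1 − 5/14z + 19/14z(1+4/5z) = 1 + z + 38/35z²
  R(z) = 1 + z + 38/35z².

Boundary: |R(x)|=1, x<0.
x=-1.56: |R|=2.0822
R=1: x+38/35x²=0 ⇒ x=−35/38=-0.9211; min R=1−1/(4·38/35)=0.7697>−1
Confirm numerically:
  x=-0.603: |R|=0.79178 <1
  x=-0.556: |R|=0.77963 <1
  x=-0.373: |R|=0.77805 <1
  x=-1.470: |R|=1.87612 >1
  x=-1.165: |R|=1.30856 >1
Interval (-0.9211, 0).

z* = -0.9211.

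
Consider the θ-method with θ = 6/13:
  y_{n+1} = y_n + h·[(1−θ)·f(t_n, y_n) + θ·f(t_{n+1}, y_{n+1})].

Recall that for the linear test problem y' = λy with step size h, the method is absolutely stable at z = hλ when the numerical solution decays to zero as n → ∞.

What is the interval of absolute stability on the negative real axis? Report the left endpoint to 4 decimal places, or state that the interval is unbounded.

On y'=λy, z=hλ:
  y_{n+1} = y_n + z·[7/13·y_n + 6/13·y_{n+1}] ⇒ (1 − 6/13z)y_{n+1} = (1 + 7/13z)y_n
  so R(z) = (1 + 7/13z)/(1 − 6/13z).

Need |R(x)|<1, x<0.
x=-1.45: |R|=0.1313
R=−1: 1+7/13x = −1+6/13x ⇒ -1/13x=2 ⇒ x=2/(-1/13)=-26.0000
Confirm numerically:
  x=-23.587: |R|=0.98438 <1
  x=-19.855: |R|=0.95349 <1
  x=-15.594: |R|=0.90235 <1
  x=-11.265: |R|=0.81716 <1
  x=-26.535: |R|=1.00311 >1
  x=-26.481: |R|=1.00280 >1
Stable set (-26.0000, 0).

z∈(-26.0000,0).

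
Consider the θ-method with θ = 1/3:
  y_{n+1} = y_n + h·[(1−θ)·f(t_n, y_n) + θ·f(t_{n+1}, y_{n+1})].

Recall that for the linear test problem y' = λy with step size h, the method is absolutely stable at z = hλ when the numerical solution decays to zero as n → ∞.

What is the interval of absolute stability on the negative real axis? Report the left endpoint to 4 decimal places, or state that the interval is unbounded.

(-6.0000, 0).

On y'=λy, z=hλ:
  y_{n+1} = y_n + z·[2/3·y_n + 1/3·y_{n+1}] ⇒ (1 − 1/3z)y_{n+1} = (1 + 2/3z)y_n
  ⇒ R(z) = (1 + 2/3z)/(1 − 1/3z).

Boundary: |R(x)|=1, x<0.
x=-1.07: |R|=0.2113
R=−1: 1+2/3x = −1+1/3x ⇒ -1/3x=2 ⇒ x=2/(-1/3)=-6.0000
Confirm numerically:
  x=-5.687: |R|=0.96397 <1
  x=-5.348: |R|=0.92190 <1
  x=-5.135: |R|=0.89367 <1
  x=-3.108: |R|=0.52652 <1
  x=-6.539: |R|=1.05650 >1
  x=-6.318: |R|=1.03413 >1
  x=-6.301: |R|=1.03236 >1
Interval (-6.0000, 0).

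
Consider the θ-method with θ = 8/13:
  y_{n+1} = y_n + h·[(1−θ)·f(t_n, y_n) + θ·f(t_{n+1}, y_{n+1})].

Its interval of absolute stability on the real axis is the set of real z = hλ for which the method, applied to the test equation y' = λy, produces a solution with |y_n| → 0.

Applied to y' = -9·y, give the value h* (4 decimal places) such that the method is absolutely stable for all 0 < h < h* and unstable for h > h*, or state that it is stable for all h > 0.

Set f=λy, z=hλ:
  y_{n+1} = y_n + z·[5/13·y_n + 8/13·y_{n+1}] ⇒ (1 − 8/13z)y_{n+1} = (1 + 5/13z)y_n
  R(z) = (1 + 5/13z)/(1 − 8/13z).

Solve |R(x)|<1 on ℝ⁻.
x=-0.83: |R|=0.4506
x=-2: |R|=0.1034
x=-10: |R|=0.3978
x=-100: |R|=0.5990
θ=8/13≥1/2 ⇒ |1+5/13x|<|1−8/13x| ∀x<0 ⇒ stable on all of ℝ⁻.

unbounded; (−∞, 0). Any h>0 works for λ=-9.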